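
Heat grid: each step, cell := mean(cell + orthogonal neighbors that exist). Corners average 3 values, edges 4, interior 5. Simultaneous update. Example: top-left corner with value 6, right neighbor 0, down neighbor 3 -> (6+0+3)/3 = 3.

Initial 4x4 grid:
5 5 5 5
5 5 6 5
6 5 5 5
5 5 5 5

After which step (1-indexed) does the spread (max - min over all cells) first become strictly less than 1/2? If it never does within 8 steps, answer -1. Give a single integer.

Answer: 1

Derivation:
Step 1: max=16/3, min=5, spread=1/3
  -> spread < 1/2 first at step 1
Step 2: max=631/120, min=5, spread=31/120
Step 3: max=9359/1800, min=1213/240, spread=523/3600
Step 4: max=279947/54000, min=12173/2400, spread=12109/108000
Step 5: max=8379311/1620000, min=1100117/216000, spread=256867/3240000
Step 6: max=501941311/97200000, min=33071431/6480000, spread=2934923/48600000
Step 7: max=7522196969/1458000000, min=331318231/64800000, spread=135073543/2916000000
Step 8: max=450963074629/87480000000, min=29852102879/5832000000, spread=795382861/21870000000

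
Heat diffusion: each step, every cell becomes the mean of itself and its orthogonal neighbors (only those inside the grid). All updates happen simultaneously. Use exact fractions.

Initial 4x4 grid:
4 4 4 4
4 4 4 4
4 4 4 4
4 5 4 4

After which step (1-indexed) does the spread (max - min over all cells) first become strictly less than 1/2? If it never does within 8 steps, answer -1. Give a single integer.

Answer: 1

Derivation:
Step 1: max=13/3, min=4, spread=1/3
  -> spread < 1/2 first at step 1
Step 2: max=511/120, min=4, spread=31/120
Step 3: max=4531/1080, min=4, spread=211/1080
Step 4: max=448843/108000, min=4, spread=16843/108000
Step 5: max=4026643/972000, min=36079/9000, spread=130111/972000
Step 6: max=120282367/29160000, min=2167159/540000, spread=3255781/29160000
Step 7: max=3599553691/874800000, min=2171107/540000, spread=82360351/874800000
Step 8: max=107727316891/26244000000, min=391306441/97200000, spread=2074577821/26244000000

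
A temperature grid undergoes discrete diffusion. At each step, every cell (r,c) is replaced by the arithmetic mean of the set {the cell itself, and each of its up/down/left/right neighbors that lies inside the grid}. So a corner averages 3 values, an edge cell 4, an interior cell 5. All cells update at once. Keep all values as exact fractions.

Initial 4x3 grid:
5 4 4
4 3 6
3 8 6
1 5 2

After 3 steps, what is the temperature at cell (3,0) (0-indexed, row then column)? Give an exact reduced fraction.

Step 1: cell (3,0) = 3
Step 2: cell (3,0) = 11/3
Step 3: cell (3,0) = 187/48
Full grid after step 3:
  1843/432 35/8 2009/432
  1205/288 459/100 1357/288
  663/160 1327/300 6907/1440
  187/48 3071/720 1957/432

Answer: 187/48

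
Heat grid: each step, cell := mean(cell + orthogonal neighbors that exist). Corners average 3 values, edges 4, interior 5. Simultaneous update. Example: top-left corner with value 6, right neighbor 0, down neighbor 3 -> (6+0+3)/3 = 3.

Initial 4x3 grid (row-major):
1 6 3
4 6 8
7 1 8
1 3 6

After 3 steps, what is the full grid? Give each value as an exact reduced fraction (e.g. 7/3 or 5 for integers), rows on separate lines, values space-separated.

After step 1:
  11/3 4 17/3
  9/2 5 25/4
  13/4 5 23/4
  11/3 11/4 17/3
After step 2:
  73/18 55/12 191/36
  197/48 99/20 17/3
  197/48 87/20 17/3
  29/9 205/48 85/18
After step 3:
  1835/432 3401/720 140/27
  6197/1440 5677/1200 1943/360
  5681/1440 2801/600 3673/720
  835/216 11927/2880 2111/432

Answer: 1835/432 3401/720 140/27
6197/1440 5677/1200 1943/360
5681/1440 2801/600 3673/720
835/216 11927/2880 2111/432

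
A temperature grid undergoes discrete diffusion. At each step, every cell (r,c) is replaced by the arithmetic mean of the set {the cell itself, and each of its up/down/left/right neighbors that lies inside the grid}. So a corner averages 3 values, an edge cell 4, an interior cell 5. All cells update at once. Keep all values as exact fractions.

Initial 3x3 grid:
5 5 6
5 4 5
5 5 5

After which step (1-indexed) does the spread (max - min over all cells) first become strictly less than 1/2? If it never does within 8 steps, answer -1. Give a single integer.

Step 1: max=16/3, min=19/4, spread=7/12
Step 2: max=46/9, min=29/6, spread=5/18
  -> spread < 1/2 first at step 2
Step 3: max=683/135, min=1753/360, spread=41/216
Step 4: max=81107/16200, min=105251/21600, spread=347/2592
Step 5: max=606263/121500, min=6345097/1296000, spread=2921/31104
Step 6: max=289958213/58320000, min=381483659/77760000, spread=24611/373248
Step 7: max=8683480643/1749600000, min=22939980673/4665600000, spread=207329/4478976
Step 8: max=1040412643367/209952000000, min=1378119800531/279936000000, spread=1746635/53747712

Answer: 2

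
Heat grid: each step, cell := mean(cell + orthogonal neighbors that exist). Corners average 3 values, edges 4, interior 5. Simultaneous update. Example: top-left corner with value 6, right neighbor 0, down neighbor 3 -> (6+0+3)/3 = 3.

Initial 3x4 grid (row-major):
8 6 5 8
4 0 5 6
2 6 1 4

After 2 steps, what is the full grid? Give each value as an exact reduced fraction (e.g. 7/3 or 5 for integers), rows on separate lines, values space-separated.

Answer: 19/4 419/80 1229/240 217/36
177/40 181/50 467/100 383/80
13/4 289/80 799/240 161/36

Derivation:
After step 1:
  6 19/4 6 19/3
  7/2 21/5 17/5 23/4
  4 9/4 4 11/3
After step 2:
  19/4 419/80 1229/240 217/36
  177/40 181/50 467/100 383/80
  13/4 289/80 799/240 161/36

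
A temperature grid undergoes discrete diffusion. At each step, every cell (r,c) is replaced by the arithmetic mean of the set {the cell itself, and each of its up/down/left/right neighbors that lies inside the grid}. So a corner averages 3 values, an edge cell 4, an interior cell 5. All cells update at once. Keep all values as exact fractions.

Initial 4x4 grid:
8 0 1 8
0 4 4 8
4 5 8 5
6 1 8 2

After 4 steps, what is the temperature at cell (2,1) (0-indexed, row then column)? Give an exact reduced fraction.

Step 1: cell (2,1) = 22/5
Step 2: cell (2,1) = 87/20
Step 3: cell (2,1) = 13073/3000
Step 4: cell (2,1) = 77887/18000
Full grid after step 4:
  8947/2592 199729/54000 47387/10800 156653/32400
  782221/216000 144509/36000 414767/90000 110377/21600
  866989/216000 77887/18000 98139/20000 37979/7200
  27301/6480 975769/216000 14339/2880 113803/21600

Answer: 77887/18000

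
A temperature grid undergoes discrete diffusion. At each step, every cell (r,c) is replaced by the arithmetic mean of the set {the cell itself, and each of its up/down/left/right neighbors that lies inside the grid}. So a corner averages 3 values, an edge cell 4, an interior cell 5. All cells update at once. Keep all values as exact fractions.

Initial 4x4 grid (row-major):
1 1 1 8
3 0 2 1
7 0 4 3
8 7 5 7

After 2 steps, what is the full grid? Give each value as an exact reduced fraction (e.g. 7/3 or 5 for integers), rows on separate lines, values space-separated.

After step 1:
  5/3 3/4 3 10/3
  11/4 6/5 8/5 7/2
  9/2 18/5 14/5 15/4
  22/3 5 23/4 5
After step 2:
  31/18 397/240 521/240 59/18
  607/240 99/50 121/50 731/240
  1091/240 171/50 7/2 301/80
  101/18 1301/240 371/80 29/6

Answer: 31/18 397/240 521/240 59/18
607/240 99/50 121/50 731/240
1091/240 171/50 7/2 301/80
101/18 1301/240 371/80 29/6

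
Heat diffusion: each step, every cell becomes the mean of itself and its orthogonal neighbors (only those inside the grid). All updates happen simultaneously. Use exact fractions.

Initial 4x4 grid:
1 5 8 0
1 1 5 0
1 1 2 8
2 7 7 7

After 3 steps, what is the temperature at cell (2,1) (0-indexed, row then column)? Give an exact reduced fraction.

Answer: 3739/1200

Derivation:
Step 1: cell (2,1) = 12/5
Step 2: cell (2,1) = 151/50
Step 3: cell (2,1) = 3739/1200
Full grid after step 3:
  2683/1080 21197/7200 25069/7200 7447/2160
  15737/7200 8599/3000 20557/6000 3443/900
  17561/7200 3739/1200 12619/3000 2027/450
  6389/2160 13843/3600 17311/3600 5803/1080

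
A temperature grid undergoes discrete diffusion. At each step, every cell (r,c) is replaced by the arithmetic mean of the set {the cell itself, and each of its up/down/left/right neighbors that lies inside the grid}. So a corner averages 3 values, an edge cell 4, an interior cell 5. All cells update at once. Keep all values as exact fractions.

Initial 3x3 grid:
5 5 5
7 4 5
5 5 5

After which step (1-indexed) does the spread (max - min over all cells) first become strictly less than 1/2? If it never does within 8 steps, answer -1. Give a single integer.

Step 1: max=17/3, min=19/4, spread=11/12
Step 2: max=1307/240, min=29/6, spread=49/80
Step 3: max=712/135, min=23513/4800, spread=16223/43200
  -> spread < 1/2 first at step 3
Step 4: max=4512683/864000, min=107479/21600, spread=213523/864000
Step 5: max=1255979/243000, min=86485417/17280000, spread=25457807/155520000
Step 6: max=16016664347/3110400000, min=130598837/25920000, spread=344803907/3110400000
Step 7: max=8969925697/1749600000, min=104738400851/20736000000, spread=42439400063/559872000000
Step 8: max=57313211094923/11197440000000, min=18906536875391/3732480000000, spread=3799043/71663616

Answer: 3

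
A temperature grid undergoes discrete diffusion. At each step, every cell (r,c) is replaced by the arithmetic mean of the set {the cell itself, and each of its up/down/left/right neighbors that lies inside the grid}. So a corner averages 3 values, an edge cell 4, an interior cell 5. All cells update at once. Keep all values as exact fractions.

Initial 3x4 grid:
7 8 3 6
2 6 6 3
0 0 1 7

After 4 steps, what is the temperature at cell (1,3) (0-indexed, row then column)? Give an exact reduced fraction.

Step 1: cell (1,3) = 11/2
Step 2: cell (1,3) = 509/120
Step 3: cell (1,3) = 32647/7200
Step 4: cell (1,3) = 1870613/432000
Full grid after step 4:
  573779/129600 1006219/216000 337753/72000 3212/675
  3286541/864000 1417459/360000 769867/180000 1870613/432000
  405179/129600 721969/216000 790009/216000 65113/16200

Answer: 1870613/432000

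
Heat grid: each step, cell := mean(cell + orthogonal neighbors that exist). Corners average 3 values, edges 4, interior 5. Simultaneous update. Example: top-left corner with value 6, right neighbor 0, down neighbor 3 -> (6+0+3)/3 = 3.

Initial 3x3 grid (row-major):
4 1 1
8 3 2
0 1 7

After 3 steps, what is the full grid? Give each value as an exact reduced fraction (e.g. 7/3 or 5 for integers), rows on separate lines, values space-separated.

Answer: 349/108 1649/576 557/216
1891/576 3 1601/576
233/72 1771/576 319/108

Derivation:
After step 1:
  13/3 9/4 4/3
  15/4 3 13/4
  3 11/4 10/3
After step 2:
  31/9 131/48 41/18
  169/48 3 131/48
  19/6 145/48 28/9
After step 3:
  349/108 1649/576 557/216
  1891/576 3 1601/576
  233/72 1771/576 319/108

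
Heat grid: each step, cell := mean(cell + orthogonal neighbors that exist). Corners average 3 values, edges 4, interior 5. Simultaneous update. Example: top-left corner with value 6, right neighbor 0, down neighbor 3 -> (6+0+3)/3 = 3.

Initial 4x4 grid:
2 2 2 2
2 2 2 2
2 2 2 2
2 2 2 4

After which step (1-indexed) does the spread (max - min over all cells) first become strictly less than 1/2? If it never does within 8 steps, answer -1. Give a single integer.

Step 1: max=8/3, min=2, spread=2/3
Step 2: max=23/9, min=2, spread=5/9
Step 3: max=257/108, min=2, spread=41/108
  -> spread < 1/2 first at step 3
Step 4: max=7523/3240, min=2, spread=1043/3240
Step 5: max=219953/97200, min=2, spread=25553/97200
Step 6: max=6503459/2916000, min=18079/9000, spread=645863/2916000
Step 7: max=192601691/87480000, min=120971/60000, spread=16225973/87480000
Step 8: max=5726277983/2624400000, min=54701/27000, spread=409340783/2624400000

Answer: 3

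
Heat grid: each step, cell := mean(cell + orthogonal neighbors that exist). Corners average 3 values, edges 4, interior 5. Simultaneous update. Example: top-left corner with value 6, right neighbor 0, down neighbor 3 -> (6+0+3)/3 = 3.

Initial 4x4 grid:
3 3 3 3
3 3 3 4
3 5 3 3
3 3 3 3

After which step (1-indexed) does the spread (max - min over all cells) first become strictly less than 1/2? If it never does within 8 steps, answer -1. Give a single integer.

Answer: 2

Derivation:
Step 1: max=7/2, min=3, spread=1/2
Step 2: max=86/25, min=3, spread=11/25
  -> spread < 1/2 first at step 2
Step 3: max=3967/1200, min=373/120, spread=79/400
Step 4: max=17771/5400, min=2251/720, spread=1777/10800
Step 5: max=3528391/1080000, min=113863/36000, spread=112501/1080000
Step 6: max=7929379/2430000, min=10283953/3240000, spread=865657/9720000
Step 7: max=474113237/145800000, min=309858301/97200000, spread=18651571/291600000
Step 8: max=1775156527/546750000, min=620945611/194400000, spread=459951937/8748000000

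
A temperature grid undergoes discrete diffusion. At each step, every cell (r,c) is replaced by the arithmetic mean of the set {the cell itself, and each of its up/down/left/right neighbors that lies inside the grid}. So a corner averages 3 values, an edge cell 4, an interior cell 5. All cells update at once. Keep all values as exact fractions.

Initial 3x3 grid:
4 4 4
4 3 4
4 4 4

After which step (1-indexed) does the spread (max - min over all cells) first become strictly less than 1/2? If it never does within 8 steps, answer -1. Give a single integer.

Step 1: max=4, min=15/4, spread=1/4
  -> spread < 1/2 first at step 1
Step 2: max=311/80, min=94/25, spread=51/400
Step 3: max=1393/360, min=18377/4800, spread=589/14400
Step 4: max=1110919/288000, min=115057/30000, spread=31859/1440000
Step 5: max=6935279/1800000, min=66428393/17280000, spread=751427/86400000
Step 6: max=3992136871/1036800000, min=415365313/108000000, spread=23149331/5184000000
Step 7: max=24945068111/6480000000, min=239349345737/62208000000, spread=616540643/311040000000
Step 8: max=14365987991239/3732480000000, min=1496087546017/388800000000, spread=17737747379/18662400000000

Answer: 1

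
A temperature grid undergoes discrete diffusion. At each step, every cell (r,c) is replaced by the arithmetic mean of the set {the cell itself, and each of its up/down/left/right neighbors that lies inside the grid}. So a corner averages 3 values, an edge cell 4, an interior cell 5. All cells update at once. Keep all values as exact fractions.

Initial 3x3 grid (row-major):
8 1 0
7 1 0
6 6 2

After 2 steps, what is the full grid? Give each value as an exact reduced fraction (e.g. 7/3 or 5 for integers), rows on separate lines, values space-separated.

After step 1:
  16/3 5/2 1/3
  11/2 3 3/4
  19/3 15/4 8/3
After step 2:
  40/9 67/24 43/36
  121/24 31/10 27/16
  187/36 63/16 43/18

Answer: 40/9 67/24 43/36
121/24 31/10 27/16
187/36 63/16 43/18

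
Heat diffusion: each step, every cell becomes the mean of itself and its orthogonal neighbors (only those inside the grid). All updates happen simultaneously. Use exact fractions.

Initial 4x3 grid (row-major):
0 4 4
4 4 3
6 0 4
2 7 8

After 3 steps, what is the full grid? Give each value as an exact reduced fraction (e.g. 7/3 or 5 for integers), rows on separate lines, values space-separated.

After step 1:
  8/3 3 11/3
  7/2 3 15/4
  3 21/5 15/4
  5 17/4 19/3
After step 2:
  55/18 37/12 125/36
  73/24 349/100 85/24
  157/40 91/25 541/120
  49/12 1187/240 43/9
After step 3:
  661/216 11791/3600 727/216
  12161/3600 5039/1500 13511/3600
  1469/400 24611/6000 14821/3600
  3109/720 62809/14400 10247/2160

Answer: 661/216 11791/3600 727/216
12161/3600 5039/1500 13511/3600
1469/400 24611/6000 14821/3600
3109/720 62809/14400 10247/2160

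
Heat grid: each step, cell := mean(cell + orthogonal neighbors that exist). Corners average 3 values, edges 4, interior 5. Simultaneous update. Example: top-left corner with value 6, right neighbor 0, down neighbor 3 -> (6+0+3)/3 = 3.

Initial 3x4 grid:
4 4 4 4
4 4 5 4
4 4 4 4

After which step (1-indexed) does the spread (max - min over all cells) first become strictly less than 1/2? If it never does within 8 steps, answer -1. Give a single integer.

Step 1: max=17/4, min=4, spread=1/4
  -> spread < 1/2 first at step 1
Step 2: max=423/100, min=4, spread=23/100
Step 3: max=20011/4800, min=1613/400, spread=131/960
Step 4: max=179351/43200, min=29191/7200, spread=841/8640
Step 5: max=71662051/17280000, min=5853373/1440000, spread=56863/691200
Step 6: max=643614341/155520000, min=52829543/12960000, spread=386393/6220800
Step 7: max=257225723131/62208000000, min=21156358813/5184000000, spread=26795339/497664000
Step 8: max=15413735714129/3732480000000, min=1271246149667/311040000000, spread=254051069/5971968000

Answer: 1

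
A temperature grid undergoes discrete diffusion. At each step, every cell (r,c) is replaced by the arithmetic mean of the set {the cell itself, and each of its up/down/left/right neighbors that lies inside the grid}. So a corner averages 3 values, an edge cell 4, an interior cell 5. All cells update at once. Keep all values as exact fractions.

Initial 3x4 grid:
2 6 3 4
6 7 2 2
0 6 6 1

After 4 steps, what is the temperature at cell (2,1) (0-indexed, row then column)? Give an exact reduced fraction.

Step 1: cell (2,1) = 19/4
Step 2: cell (2,1) = 179/40
Step 3: cell (2,1) = 5099/1200
Step 4: cell (2,1) = 75479/18000
Full grid after step 4:
  565583/129600 913123/216000 273661/72000 49537/14400
  3785797/864000 1517093/360000 455981/120000 327343/96000
  62237/14400 75479/18000 22753/6000 16529/4800

Answer: 75479/18000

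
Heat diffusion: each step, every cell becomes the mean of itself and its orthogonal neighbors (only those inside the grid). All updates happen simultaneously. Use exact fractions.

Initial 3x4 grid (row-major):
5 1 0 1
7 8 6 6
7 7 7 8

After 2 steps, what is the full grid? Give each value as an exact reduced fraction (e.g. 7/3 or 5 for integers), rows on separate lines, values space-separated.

Answer: 175/36 469/120 397/120 115/36
1433/240 287/50 509/100 1199/240
7 541/80 533/80 77/12

Derivation:
After step 1:
  13/3 7/2 2 7/3
  27/4 29/5 27/5 21/4
  7 29/4 7 7
After step 2:
  175/36 469/120 397/120 115/36
  1433/240 287/50 509/100 1199/240
  7 541/80 533/80 77/12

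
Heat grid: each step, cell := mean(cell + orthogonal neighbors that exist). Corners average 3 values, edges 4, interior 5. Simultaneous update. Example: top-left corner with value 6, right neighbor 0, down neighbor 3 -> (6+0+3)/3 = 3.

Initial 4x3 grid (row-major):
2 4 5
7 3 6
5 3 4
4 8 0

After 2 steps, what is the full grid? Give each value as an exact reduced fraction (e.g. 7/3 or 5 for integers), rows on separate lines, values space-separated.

Answer: 145/36 523/120 13/3
269/60 429/100 347/80
289/60 419/100 327/80
85/18 1081/240 11/3

Derivation:
After step 1:
  13/3 7/2 5
  17/4 23/5 9/2
  19/4 23/5 13/4
  17/3 15/4 4
After step 2:
  145/36 523/120 13/3
  269/60 429/100 347/80
  289/60 419/100 327/80
  85/18 1081/240 11/3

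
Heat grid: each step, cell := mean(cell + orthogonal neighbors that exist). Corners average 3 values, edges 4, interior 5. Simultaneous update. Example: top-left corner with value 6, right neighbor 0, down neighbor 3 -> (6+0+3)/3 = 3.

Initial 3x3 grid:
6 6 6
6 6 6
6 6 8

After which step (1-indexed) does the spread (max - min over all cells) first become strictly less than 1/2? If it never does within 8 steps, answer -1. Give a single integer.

Answer: 3

Derivation:
Step 1: max=20/3, min=6, spread=2/3
Step 2: max=59/9, min=6, spread=5/9
Step 3: max=689/108, min=6, spread=41/108
  -> spread < 1/2 first at step 3
Step 4: max=41011/6480, min=1091/180, spread=347/1296
Step 5: max=2439737/388800, min=10957/1800, spread=2921/15552
Step 6: max=145796539/23328000, min=1321483/216000, spread=24611/186624
Step 7: max=8716802033/1399680000, min=29816741/4860000, spread=207329/2239488
Step 8: max=521914752451/83980800000, min=1594001599/259200000, spread=1746635/26873856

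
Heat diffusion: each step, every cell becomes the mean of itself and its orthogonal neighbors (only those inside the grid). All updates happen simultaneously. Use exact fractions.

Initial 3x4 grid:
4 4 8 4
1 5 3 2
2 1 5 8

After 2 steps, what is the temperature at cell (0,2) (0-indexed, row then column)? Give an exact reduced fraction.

Step 1: cell (0,2) = 19/4
Step 2: cell (0,2) = 289/60
Full grid after step 2:
  15/4 79/20 289/60 41/9
  38/15 189/50 413/100 1111/240
  91/36 349/120 171/40 9/2

Answer: 289/60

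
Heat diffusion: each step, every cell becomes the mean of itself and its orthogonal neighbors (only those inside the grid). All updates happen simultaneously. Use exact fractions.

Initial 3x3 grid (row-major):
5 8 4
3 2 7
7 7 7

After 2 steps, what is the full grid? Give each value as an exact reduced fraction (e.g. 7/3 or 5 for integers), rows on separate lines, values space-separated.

After step 1:
  16/3 19/4 19/3
  17/4 27/5 5
  17/3 23/4 7
After step 2:
  43/9 1309/240 193/36
  413/80 503/100 89/15
  47/9 1429/240 71/12

Answer: 43/9 1309/240 193/36
413/80 503/100 89/15
47/9 1429/240 71/12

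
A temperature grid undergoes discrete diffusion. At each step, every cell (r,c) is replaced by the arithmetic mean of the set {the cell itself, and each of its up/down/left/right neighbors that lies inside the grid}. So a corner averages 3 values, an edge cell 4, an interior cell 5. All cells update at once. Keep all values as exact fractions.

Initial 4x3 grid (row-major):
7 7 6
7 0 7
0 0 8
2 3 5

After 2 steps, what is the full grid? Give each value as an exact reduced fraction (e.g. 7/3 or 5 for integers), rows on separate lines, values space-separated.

Answer: 31/6 343/60 203/36
339/80 403/100 1267/240
577/240 323/100 1067/240
77/36 117/40 77/18

Derivation:
After step 1:
  7 5 20/3
  7/2 21/5 21/4
  9/4 11/5 5
  5/3 5/2 16/3
After step 2:
  31/6 343/60 203/36
  339/80 403/100 1267/240
  577/240 323/100 1067/240
  77/36 117/40 77/18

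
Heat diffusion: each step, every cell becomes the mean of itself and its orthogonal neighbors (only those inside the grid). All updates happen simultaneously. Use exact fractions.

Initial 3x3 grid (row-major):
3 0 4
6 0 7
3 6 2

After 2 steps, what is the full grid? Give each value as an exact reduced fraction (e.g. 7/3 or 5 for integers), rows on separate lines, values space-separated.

After step 1:
  3 7/4 11/3
  3 19/5 13/4
  5 11/4 5
After step 2:
  31/12 733/240 26/9
  37/10 291/100 943/240
  43/12 331/80 11/3

Answer: 31/12 733/240 26/9
37/10 291/100 943/240
43/12 331/80 11/3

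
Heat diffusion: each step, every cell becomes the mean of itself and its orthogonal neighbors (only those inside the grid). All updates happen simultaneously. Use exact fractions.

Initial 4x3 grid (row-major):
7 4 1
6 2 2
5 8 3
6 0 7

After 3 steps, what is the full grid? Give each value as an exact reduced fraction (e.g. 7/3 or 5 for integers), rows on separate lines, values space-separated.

After step 1:
  17/3 7/2 7/3
  5 22/5 2
  25/4 18/5 5
  11/3 21/4 10/3
After step 2:
  85/18 159/40 47/18
  1279/240 37/10 103/30
  1111/240 49/10 209/60
  91/18 317/80 163/36
After step 3:
  10099/2160 1801/480 3607/1080
  6617/1440 1707/400 2381/720
  7169/1440 827/200 1471/360
  4913/1080 4427/960 8621/2160

Answer: 10099/2160 1801/480 3607/1080
6617/1440 1707/400 2381/720
7169/1440 827/200 1471/360
4913/1080 4427/960 8621/2160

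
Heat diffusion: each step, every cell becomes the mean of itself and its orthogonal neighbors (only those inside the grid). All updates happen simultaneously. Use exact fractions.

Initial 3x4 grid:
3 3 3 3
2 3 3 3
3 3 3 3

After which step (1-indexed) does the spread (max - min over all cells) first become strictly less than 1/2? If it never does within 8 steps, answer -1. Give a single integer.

Answer: 1

Derivation:
Step 1: max=3, min=8/3, spread=1/3
  -> spread < 1/2 first at step 1
Step 2: max=3, min=653/240, spread=67/240
Step 3: max=3, min=6043/2160, spread=437/2160
Step 4: max=2991/1000, min=2434469/864000, spread=29951/172800
Step 5: max=10046/3375, min=22112179/7776000, spread=206761/1555200
Step 6: max=16034329/5400000, min=8875004429/3110400000, spread=14430763/124416000
Step 7: max=1278347273/432000000, min=534764258311/186624000000, spread=139854109/1492992000
Step 8: max=114788771023/38880000000, min=32169848109749/11197440000000, spread=7114543559/89579520000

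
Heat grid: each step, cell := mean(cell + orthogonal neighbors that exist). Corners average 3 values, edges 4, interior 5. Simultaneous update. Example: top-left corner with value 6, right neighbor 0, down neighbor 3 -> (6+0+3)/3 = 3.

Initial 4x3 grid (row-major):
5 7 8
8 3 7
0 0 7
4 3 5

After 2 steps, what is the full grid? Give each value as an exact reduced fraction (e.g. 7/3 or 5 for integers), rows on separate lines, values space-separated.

Answer: 197/36 99/16 58/9
14/3 118/25 35/6
179/60 367/100 93/20
25/9 97/30 17/4

Derivation:
After step 1:
  20/3 23/4 22/3
  4 5 25/4
  3 13/5 19/4
  7/3 3 5
After step 2:
  197/36 99/16 58/9
  14/3 118/25 35/6
  179/60 367/100 93/20
  25/9 97/30 17/4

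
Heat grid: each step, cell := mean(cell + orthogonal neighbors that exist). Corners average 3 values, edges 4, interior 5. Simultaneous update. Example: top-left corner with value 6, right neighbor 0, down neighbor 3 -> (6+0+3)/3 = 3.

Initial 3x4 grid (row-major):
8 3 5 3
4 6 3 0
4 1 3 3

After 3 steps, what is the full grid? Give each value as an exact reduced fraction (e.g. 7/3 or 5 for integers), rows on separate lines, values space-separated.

After step 1:
  5 11/2 7/2 8/3
  11/2 17/5 17/5 9/4
  3 7/2 5/2 2
After step 2:
  16/3 87/20 113/30 101/36
  169/40 213/50 301/100 619/240
  4 31/10 57/20 9/4
After step 3:
  1669/360 1771/400 12539/3600 6589/2160
  10691/2400 3789/1000 19759/6000 38321/14400
  151/40 1421/400 1121/400 1843/720

Answer: 1669/360 1771/400 12539/3600 6589/2160
10691/2400 3789/1000 19759/6000 38321/14400
151/40 1421/400 1121/400 1843/720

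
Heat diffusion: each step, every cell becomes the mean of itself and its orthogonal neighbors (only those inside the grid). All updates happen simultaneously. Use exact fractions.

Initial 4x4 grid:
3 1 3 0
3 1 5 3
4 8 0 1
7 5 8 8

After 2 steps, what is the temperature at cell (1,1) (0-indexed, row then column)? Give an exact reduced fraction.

Answer: 287/100

Derivation:
Step 1: cell (1,1) = 18/5
Step 2: cell (1,1) = 287/100
Full grid after step 2:
  85/36 611/240 173/80 13/6
  851/240 287/100 149/50 193/80
  1031/240 241/50 373/100 919/240
  107/18 1271/240 1339/240 167/36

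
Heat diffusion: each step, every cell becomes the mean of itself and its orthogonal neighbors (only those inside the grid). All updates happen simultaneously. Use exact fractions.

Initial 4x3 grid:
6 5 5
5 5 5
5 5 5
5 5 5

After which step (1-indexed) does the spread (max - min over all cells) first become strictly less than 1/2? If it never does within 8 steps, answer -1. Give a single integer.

Step 1: max=16/3, min=5, spread=1/3
  -> spread < 1/2 first at step 1
Step 2: max=95/18, min=5, spread=5/18
Step 3: max=1121/216, min=5, spread=41/216
Step 4: max=133817/25920, min=5, spread=4217/25920
Step 5: max=7985149/1555200, min=36079/7200, spread=38417/311040
Step 6: max=477760211/93312000, min=722597/144000, spread=1903471/18662400
Step 7: max=28594589089/5598720000, min=21715759/4320000, spread=18038617/223948800
Step 8: max=1712884182851/335923200000, min=1956926759/388800000, spread=883978523/13436928000

Answer: 1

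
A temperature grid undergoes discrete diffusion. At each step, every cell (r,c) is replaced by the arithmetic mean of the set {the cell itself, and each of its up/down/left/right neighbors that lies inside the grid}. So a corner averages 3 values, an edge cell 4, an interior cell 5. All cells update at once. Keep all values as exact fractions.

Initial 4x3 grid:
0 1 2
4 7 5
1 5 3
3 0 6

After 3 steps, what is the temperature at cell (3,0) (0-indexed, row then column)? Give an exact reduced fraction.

Answer: 5867/2160

Derivation:
Step 1: cell (3,0) = 4/3
Step 2: cell (3,0) = 97/36
Step 3: cell (3,0) = 5867/2160
Full grid after step 3:
  5959/2160 21251/7200 3587/1080
  20941/7200 20633/6000 12983/3600
  22121/7200 19853/6000 577/150
  5867/2160 23441/7200 1237/360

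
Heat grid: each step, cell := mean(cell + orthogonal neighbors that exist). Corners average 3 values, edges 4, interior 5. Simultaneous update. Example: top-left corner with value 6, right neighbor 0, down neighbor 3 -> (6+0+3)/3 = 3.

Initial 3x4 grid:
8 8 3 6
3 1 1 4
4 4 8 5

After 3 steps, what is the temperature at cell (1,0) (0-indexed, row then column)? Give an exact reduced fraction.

Answer: 5233/1200

Derivation:
Step 1: cell (1,0) = 4
Step 2: cell (1,0) = 87/20
Step 3: cell (1,0) = 5233/1200
Full grid after step 3:
  5137/1080 8207/1800 15619/3600 4657/1080
  5233/1200 8433/2000 8433/2000 1731/400
  8839/2160 29503/7200 30763/7200 9739/2160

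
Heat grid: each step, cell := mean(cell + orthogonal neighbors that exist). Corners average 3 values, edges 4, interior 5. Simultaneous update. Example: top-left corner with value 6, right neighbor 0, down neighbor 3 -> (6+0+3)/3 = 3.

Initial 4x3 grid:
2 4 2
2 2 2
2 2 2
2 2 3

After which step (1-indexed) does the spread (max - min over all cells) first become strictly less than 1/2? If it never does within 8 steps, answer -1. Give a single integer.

Answer: 3

Derivation:
Step 1: max=8/3, min=2, spread=2/3
Step 2: max=307/120, min=2, spread=67/120
Step 3: max=5239/2160, min=299/144, spread=377/1080
  -> spread < 1/2 first at step 3
Step 4: max=1027291/432000, min=3403/1600, spread=108481/432000
Step 5: max=9122231/3888000, min=5534759/2592000, spread=328037/1555200
Step 6: max=3607794331/1555200000, min=335960021/155520000, spread=248194121/1555200000
Step 7: max=32292717821/13996800000, min=6754282013/3110400000, spread=151875901/1119744000
Step 8: max=1925717895439/839808000000, min=1223488390501/559872000000, spread=289552991/2687385600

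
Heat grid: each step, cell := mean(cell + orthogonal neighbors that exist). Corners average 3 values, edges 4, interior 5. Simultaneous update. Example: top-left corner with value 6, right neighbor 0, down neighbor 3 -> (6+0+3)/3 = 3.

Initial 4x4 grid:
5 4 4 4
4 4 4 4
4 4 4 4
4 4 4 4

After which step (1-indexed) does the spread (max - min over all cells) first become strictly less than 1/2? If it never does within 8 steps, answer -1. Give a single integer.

Step 1: max=13/3, min=4, spread=1/3
  -> spread < 1/2 first at step 1
Step 2: max=77/18, min=4, spread=5/18
Step 3: max=905/216, min=4, spread=41/216
Step 4: max=26963/6480, min=4, spread=1043/6480
Step 5: max=803153/194400, min=4, spread=25553/194400
Step 6: max=23999459/5832000, min=72079/18000, spread=645863/5832000
Step 7: max=717481691/174960000, min=480971/120000, spread=16225973/174960000
Step 8: max=21472677983/5248800000, min=216701/54000, spread=409340783/5248800000

Answer: 1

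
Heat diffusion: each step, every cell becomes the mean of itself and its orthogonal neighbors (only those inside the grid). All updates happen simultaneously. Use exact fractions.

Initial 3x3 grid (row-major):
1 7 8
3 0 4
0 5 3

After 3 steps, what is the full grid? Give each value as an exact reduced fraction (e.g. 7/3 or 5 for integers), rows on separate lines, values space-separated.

Answer: 911/270 4483/1200 9803/2160
589/225 21277/6000 55171/14400
701/270 10049/3600 289/80

Derivation:
After step 1:
  11/3 4 19/3
  1 19/5 15/4
  8/3 2 4
After step 2:
  26/9 89/20 169/36
  167/60 291/100 1073/240
  17/9 187/60 13/4
After step 3:
  911/270 4483/1200 9803/2160
  589/225 21277/6000 55171/14400
  701/270 10049/3600 289/80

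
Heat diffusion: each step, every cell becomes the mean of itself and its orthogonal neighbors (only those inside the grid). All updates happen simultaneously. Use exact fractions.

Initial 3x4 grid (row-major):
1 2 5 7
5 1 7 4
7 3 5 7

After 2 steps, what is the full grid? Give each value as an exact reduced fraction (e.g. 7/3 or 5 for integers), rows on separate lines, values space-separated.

Answer: 101/36 413/120 517/120 101/18
443/120 71/20 5 1279/240
25/6 181/40 577/120 205/36

Derivation:
After step 1:
  8/3 9/4 21/4 16/3
  7/2 18/5 22/5 25/4
  5 4 11/2 16/3
After step 2:
  101/36 413/120 517/120 101/18
  443/120 71/20 5 1279/240
  25/6 181/40 577/120 205/36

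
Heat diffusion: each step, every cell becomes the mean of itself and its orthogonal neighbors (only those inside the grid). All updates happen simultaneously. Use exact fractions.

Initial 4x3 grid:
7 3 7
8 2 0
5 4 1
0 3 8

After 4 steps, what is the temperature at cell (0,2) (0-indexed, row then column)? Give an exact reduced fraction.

Step 1: cell (0,2) = 10/3
Step 2: cell (0,2) = 127/36
Step 3: cell (0,2) = 3967/1080
Step 4: cell (0,2) = 491443/129600
Full grid after step 4:
  196081/43200 3617057/864000 491443/129600
  309421/72000 1415083/360000 777263/216000
  839323/216000 1318583/360000 247441/72000
  477203/129600 3038797/864000 16489/4800

Answer: 491443/129600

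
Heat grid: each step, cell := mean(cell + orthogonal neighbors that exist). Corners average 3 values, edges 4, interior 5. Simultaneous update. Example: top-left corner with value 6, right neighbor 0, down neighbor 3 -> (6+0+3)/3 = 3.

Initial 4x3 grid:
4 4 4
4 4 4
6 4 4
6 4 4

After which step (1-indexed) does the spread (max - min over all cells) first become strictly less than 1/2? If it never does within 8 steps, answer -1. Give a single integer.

Answer: 5

Derivation:
Step 1: max=16/3, min=4, spread=4/3
Step 2: max=89/18, min=4, spread=17/18
Step 3: max=644/135, min=4, spread=104/135
Step 4: max=300449/64800, min=3647/900, spread=7573/12960
Step 5: max=17721001/3888000, min=55217/13500, spread=363701/777600
  -> spread < 1/2 first at step 5
Step 6: max=1048973999/233280000, min=1487413/360000, spread=681043/1866240
Step 7: max=62356537141/13996800000, min=404682089/97200000, spread=163292653/559872000
Step 8: max=3714059884319/839808000000, min=12221139163/2916000000, spread=1554974443/6718464000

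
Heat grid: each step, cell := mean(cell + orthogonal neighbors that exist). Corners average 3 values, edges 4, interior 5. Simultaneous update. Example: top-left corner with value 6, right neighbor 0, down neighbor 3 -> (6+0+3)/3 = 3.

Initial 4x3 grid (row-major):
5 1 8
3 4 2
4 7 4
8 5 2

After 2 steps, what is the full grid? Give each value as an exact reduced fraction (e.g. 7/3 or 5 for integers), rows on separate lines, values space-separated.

After step 1:
  3 9/2 11/3
  4 17/5 9/2
  11/2 24/5 15/4
  17/3 11/2 11/3
After step 2:
  23/6 437/120 38/9
  159/40 106/25 919/240
  599/120 459/100 1003/240
  50/9 589/120 155/36

Answer: 23/6 437/120 38/9
159/40 106/25 919/240
599/120 459/100 1003/240
50/9 589/120 155/36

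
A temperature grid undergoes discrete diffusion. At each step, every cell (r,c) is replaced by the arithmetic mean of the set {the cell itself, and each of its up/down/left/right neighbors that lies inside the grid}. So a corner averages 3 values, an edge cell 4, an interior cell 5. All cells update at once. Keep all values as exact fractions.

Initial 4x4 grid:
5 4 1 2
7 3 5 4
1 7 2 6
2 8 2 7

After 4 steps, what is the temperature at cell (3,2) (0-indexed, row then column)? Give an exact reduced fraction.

Step 1: cell (3,2) = 19/4
Step 2: cell (3,2) = 189/40
Step 3: cell (3,2) = 453/100
Step 4: cell (3,2) = 2719/600
Full grid after step 4:
  133687/32400 864023/216000 772871/216000 229511/64800
  929963/216000 364009/90000 713021/180000 407443/108000
  918163/216000 782659/180000 127141/30000 6221/1440
  281593/64800 117491/27000 2719/600 48811/10800

Answer: 2719/600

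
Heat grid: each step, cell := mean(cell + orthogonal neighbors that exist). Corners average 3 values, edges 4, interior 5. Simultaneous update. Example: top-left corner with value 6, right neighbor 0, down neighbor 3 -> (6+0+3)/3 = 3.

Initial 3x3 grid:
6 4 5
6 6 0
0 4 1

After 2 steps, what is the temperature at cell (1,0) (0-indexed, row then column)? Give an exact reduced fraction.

Step 1: cell (1,0) = 9/2
Step 2: cell (1,0) = 103/24
Full grid after step 2:
  181/36 211/48 15/4
  103/24 39/10 35/12
  127/36 47/16 89/36

Answer: 103/24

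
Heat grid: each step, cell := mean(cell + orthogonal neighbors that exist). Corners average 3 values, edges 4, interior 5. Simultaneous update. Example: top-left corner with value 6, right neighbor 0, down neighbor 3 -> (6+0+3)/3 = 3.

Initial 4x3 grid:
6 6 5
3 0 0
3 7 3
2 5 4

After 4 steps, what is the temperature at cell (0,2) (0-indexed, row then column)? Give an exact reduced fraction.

Answer: 447251/129600

Derivation:
Step 1: cell (0,2) = 11/3
Step 2: cell (0,2) = 119/36
Step 3: cell (0,2) = 7507/2160
Step 4: cell (0,2) = 447251/129600
Full grid after step 4:
  161567/43200 3161839/864000 447251/129600
  266417/72000 1262951/360000 371813/108000
  783191/216000 325969/90000 41837/12000
  60767/16200 1595887/432000 79831/21600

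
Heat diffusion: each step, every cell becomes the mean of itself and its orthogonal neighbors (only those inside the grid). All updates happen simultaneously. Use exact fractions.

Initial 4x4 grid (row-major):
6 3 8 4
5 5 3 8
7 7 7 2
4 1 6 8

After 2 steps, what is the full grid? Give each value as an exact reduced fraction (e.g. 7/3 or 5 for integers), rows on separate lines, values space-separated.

Answer: 191/36 289/60 343/60 185/36
623/120 549/100 491/100 701/120
209/40 101/20 567/100 125/24
19/4 97/20 61/12 205/36

Derivation:
After step 1:
  14/3 11/2 9/2 20/3
  23/4 23/5 31/5 17/4
  23/4 27/5 5 25/4
  4 9/2 11/2 16/3
After step 2:
  191/36 289/60 343/60 185/36
  623/120 549/100 491/100 701/120
  209/40 101/20 567/100 125/24
  19/4 97/20 61/12 205/36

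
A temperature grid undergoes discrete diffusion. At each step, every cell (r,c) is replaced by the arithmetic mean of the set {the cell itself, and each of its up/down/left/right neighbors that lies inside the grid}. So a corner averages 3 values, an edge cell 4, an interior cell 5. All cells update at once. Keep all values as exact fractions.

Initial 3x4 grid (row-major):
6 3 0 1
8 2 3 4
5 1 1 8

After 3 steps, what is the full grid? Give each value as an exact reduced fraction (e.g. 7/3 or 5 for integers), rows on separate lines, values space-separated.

After step 1:
  17/3 11/4 7/4 5/3
  21/4 17/5 2 4
  14/3 9/4 13/4 13/3
After step 2:
  41/9 407/120 49/24 89/36
  1139/240 313/100 72/25 3
  73/18 407/120 71/24 139/36
After step 3:
  9139/2160 11807/3600 9707/3600 541/216
  59353/14400 21047/6000 1401/500 229/75
  8779/2160 6091/1800 5891/1800 707/216

Answer: 9139/2160 11807/3600 9707/3600 541/216
59353/14400 21047/6000 1401/500 229/75
8779/2160 6091/1800 5891/1800 707/216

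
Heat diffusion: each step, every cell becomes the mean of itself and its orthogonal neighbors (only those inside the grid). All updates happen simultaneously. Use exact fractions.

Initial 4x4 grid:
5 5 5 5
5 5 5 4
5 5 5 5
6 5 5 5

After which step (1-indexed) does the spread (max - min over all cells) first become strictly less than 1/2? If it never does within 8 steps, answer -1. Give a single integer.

Answer: 3

Derivation:
Step 1: max=16/3, min=14/3, spread=2/3
Step 2: max=95/18, min=569/120, spread=193/360
Step 3: max=1121/216, min=5189/1080, spread=52/135
  -> spread < 1/2 first at step 3
Step 4: max=33443/6480, min=523157/108000, spread=102679/324000
Step 5: max=4979233/972000, min=4721357/972000, spread=64469/243000
Step 6: max=148770709/29160000, min=142285613/29160000, spread=810637/3645000
Step 7: max=888843023/174960000, min=4280724899/874800000, spread=20436277/109350000
Step 8: max=26586130169/5248800000, min=128809369109/26244000000, spread=515160217/3280500000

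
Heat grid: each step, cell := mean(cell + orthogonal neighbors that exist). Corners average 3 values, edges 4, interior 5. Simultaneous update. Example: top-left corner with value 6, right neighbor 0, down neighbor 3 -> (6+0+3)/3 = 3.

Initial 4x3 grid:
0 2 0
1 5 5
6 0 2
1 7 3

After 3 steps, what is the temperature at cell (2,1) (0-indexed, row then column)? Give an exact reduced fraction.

Step 1: cell (2,1) = 4
Step 2: cell (2,1) = 277/100
Step 3: cell (2,1) = 19543/6000
Full grid after step 3:
  479/240 32647/14400 4961/2160
  1553/600 14783/6000 10093/3600
  1291/450 19543/6000 3551/1200
  1499/432 46247/14400 55/16

Answer: 19543/6000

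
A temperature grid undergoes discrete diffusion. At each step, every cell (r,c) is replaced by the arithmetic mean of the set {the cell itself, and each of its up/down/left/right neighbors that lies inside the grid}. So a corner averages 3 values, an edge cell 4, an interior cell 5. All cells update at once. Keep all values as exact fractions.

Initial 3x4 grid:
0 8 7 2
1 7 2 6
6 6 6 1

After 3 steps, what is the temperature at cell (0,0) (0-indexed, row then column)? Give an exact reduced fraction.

Step 1: cell (0,0) = 3
Step 2: cell (0,0) = 4
Step 3: cell (0,0) = 2981/720
Full grid after step 3:
  2981/720 3771/800 10933/2400 23/5
  31919/7200 27197/6000 7223/1500 59503/14400
  4819/1080 1102/225 15937/3600 9371/2160

Answer: 2981/720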